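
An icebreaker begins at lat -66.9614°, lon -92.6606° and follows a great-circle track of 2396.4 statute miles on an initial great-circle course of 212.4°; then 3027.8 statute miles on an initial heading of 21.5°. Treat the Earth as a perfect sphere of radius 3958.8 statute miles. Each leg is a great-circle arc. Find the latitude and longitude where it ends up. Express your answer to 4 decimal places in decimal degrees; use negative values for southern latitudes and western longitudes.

latitude -28.0647°, longitude 172.5177°

Apply the spherical direct solution leg by leg, carrying full precision between legs.
Leg 1: from (-66.9614°, -92.6606°), δ = 2396.4/3958.8 = 0.605335 rad, θ = 212.4° → φ = -70.8655°, λ = 155.8043°.
Leg 2: from (-70.8655°, 155.8043°), δ = 3027.8/3958.8 = 0.764828 rad, θ = 21.5° → φ = -28.0647°, λ = 172.5177°.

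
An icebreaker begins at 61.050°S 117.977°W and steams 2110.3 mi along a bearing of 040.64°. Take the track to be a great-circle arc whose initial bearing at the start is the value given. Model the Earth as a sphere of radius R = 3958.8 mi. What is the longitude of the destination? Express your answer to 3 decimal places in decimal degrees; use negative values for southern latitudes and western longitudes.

longitude -94.286°

The arc subtends δ = 2110.3/3958.8 = 0.533066 rad at the centre.
Converting: φ₁ = -1.065524 rad, θ = 0.709302 rad.
sin φ₂ = sin φ₁ cos δ + cos φ₁ sin δ cos θ = (-0.875042)(0.861253) + (0.484046)(0.508176)(0.758817) = -0.566979
φ₂ = asin(-0.566979) = -0.602834 rad = -34.540°.
Δλ = atan2( sin θ sin δ cos φ₁ , cos δ − sin φ₁ sin φ₂ ) = atan2(0.160208, 0.365123) = 0.413484 rad = 23.691°.
λ₂ = -117.977° + 23.691° = -94.286°.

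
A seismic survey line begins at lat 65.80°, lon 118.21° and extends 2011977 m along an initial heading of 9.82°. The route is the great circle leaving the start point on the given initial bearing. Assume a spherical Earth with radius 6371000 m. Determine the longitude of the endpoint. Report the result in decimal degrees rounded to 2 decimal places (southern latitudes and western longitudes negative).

longitude 143.82°

δ = 2011977/6371000 = 0.315802 rad (18.0941°).
With φ₁ = 65.80° = 1.148427 rad and θ = 9.82° = 0.171391 rad:
Applying the spherical law of cosines for sides, sin φ₂ = sin φ₁ cos δ + cos φ₁ sin δ cos θ = 0.992462, so φ₂ = 82.96°.
Then Δλ = atan2(0.021714, 0.045303) = 0.446950 rad, from sin θ sin δ cos φ₁ over cos δ − sin φ₁ sin φ₂.
Hence λ₂ = 118.21° + 25.61° = 143.82°.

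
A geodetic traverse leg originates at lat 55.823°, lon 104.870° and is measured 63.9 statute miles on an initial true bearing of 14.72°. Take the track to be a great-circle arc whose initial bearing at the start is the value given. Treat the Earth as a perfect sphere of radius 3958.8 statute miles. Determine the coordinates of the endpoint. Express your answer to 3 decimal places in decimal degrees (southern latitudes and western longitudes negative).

latitude 56.717°, longitude 105.298°

Angular distance δ = d/R = 63.9 / 3958.8 = 0.016141 rad.
Converting: φ₁ = 0.974295 rad, θ = 0.256912 rad.
sin φ₂ = sin φ₁ cos δ + cos φ₁ sin δ cos θ = (0.827306)(0.999870) + (0.561751)(0.016141)(0.967179) = 0.835968
φ₂ = asin(0.835968) = 0.989894 rad = 56.717°.
Δλ = atan2( sin θ sin δ cos φ₁ , cos δ − sin φ₁ sin φ₂ ) = atan2(0.002304, 0.308268) = 0.007473 rad = 0.428°.
λ₂ = λ₁ + Δλ = 105.298°.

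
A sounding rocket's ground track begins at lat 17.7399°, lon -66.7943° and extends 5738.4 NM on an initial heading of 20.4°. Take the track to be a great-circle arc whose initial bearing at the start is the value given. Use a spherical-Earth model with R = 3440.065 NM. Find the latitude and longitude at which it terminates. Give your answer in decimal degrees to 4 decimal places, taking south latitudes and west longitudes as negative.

Angular distance δ = d/R = 5738.4 / 3440.065 = 1.668108 rad.
Converting: φ₁ = 0.309620 rad, θ = 0.356047 rad.
Applying the spherical law of cosines for sides, sin φ₂ = sin φ₁ cos δ + cos φ₁ sin δ cos θ = 0.858887, so φ₂ = 59.1918°.
Δλ = atan2( sin θ sin δ cos φ₁ , cos δ − sin φ₁ sin φ₂ ) = atan2(0.330427, -0.358858) = 2.397419 rad = 137.3620°.
λ₂ = -66.7943° + 137.3620° = 70.5677°.

latitude 59.1918°, longitude 70.5677°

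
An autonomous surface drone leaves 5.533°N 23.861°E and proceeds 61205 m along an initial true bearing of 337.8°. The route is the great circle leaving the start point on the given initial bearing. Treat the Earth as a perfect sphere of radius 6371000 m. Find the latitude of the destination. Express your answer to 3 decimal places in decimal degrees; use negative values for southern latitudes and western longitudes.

The arc subtends δ = 61205/6371000 = 0.009607 rad at the centre.
Start latitude φ₁ = 0.096569 rad; initial bearing θ = 5.895722 rad.
Destination latitude: φ₂ = arcsin( sin φ₁ cos δ + cos φ₁ sin δ cos θ ) = arcsin(0.105268) = 6.043°.
Δλ = atan2( sin θ sin δ cos φ₁ , cos δ − sin φ₁ sin φ₂ ) = atan2(-0.003613, 0.989804) = -0.003650 rad = -0.209°.
λ₂ = 23.861° + -0.209° = 23.652°.

latitude 6.043°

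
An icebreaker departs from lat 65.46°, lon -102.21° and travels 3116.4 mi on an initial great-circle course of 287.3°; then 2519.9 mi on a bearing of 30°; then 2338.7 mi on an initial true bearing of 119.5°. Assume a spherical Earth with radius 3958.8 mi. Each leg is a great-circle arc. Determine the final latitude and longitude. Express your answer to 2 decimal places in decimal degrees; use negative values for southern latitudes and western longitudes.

Apply the spherical direct solution leg by leg, carrying full precision between legs.
Leg 1: from (65.46°, -102.21°), δ = 3116.4/3958.8 = 0.787208 rad, θ = 287.3° → φ = 46.85°, λ = 176.33°.
Leg 2: from (46.85°, 176.33°), δ = 2519.9/3958.8 = 0.636531 rad, θ = 30° → φ = 69.84°, λ = -124.08°.
Leg 3: from (69.84°, -124.08°), δ = 2338.7/3958.8 = 0.590760 rad, θ = 119.5° → φ = 43.25°, λ = -82.36°.

latitude 43.25°, longitude -82.36°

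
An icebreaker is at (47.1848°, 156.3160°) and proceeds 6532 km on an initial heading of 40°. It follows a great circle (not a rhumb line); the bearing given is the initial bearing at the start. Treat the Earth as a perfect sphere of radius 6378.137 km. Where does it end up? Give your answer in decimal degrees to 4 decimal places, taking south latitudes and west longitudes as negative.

latitude 55.6990°, longitude -100.6883°

Angular distance δ = d/R = 6532 / 6378.137 = 1.024124 rad.
Converting: φ₁ = 0.823530 rad, θ = 0.698132 rad.
sin φ₂ = sin φ₁ cos δ + cos φ₁ sin δ cos θ = (0.733550)(0.519848) + (0.679636)(0.854259)(0.766044) = 0.826088
φ₂ = asin(0.826088) = 0.972130 rad = 55.6990°.
Then Δλ = atan2(0.373193, -0.086129) = 1.797614 rad, from sin θ sin δ cos φ₁ over cos δ − sin φ₁ sin φ₂.
λ₂ = 156.3160° + 102.9957° = 259.3117°, normalized to (−180°, 180°] → -100.6883°.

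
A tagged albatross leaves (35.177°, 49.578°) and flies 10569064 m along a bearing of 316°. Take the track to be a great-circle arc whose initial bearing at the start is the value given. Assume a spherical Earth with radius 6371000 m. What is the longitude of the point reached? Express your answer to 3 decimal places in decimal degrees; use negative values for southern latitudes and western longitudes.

longitude -75.435°

Central angle δ = d/R = 1.658933 rad.
Converting: φ₁ = 0.613954 rad, θ = 5.515240 rad.
Destination latitude: φ₂ = arcsin( sin φ₁ cos δ + cos φ₁ sin δ cos θ ) = arcsin(0.534979) = 32.342°.
For the longitude increment, Δλ = atan2( sin θ sin δ cos φ₁, cos δ − sin φ₁ sin φ₂ ) = atan2(-0.565593, -0.396226) = -125.013°.
Hence λ₂ = 49.578° + -125.013° = -75.435°.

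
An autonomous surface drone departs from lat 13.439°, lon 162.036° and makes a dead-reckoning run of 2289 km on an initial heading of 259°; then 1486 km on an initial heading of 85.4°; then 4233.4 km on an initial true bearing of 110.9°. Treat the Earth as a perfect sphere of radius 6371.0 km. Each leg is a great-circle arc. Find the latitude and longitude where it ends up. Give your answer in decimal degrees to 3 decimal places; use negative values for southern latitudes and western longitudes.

Apply the spherical direct solution leg by leg, carrying full precision between legs.
Leg 1: from (13.439°, 162.036°), δ = 2289/6371 = 0.359284 rad, θ = 259° → φ = 8.761°, λ = 141.596°.
Leg 2: from (8.761°, 141.596°), δ = 1486/6371 = 0.233244 rad, θ = 85.4° → φ = 9.585°, λ = 155.109°.
Leg 3: from (9.585°, 155.109°), δ = 4233.4/6371 = 0.664480 rad, θ = 110.9° → φ = -4.923°, λ = -169.567°.

latitude -4.923°, longitude -169.567°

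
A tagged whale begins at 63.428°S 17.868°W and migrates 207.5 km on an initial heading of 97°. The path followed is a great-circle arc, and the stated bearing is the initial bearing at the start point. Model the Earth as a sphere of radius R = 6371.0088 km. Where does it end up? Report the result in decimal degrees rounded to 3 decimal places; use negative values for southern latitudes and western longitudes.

Central angle δ = d/R = 0.032569 rad.
Converting: φ₁ = -1.107027 rad, θ = 1.692969 rad.
Applying the spherical law of cosines for sides, sin φ₂ = sin φ₁ cos δ + cos φ₁ sin δ cos θ = -0.895674, so φ₂ = -63.595°.
Δλ = atan2( sin θ sin δ cos φ₁ , cos δ − sin φ₁ sin φ₂ ) = atan2(0.014458, 0.198403) = 0.072743 rad = 4.168°.
λ₂ = -17.868° + 4.168° = -13.700°.

latitude -63.595°, longitude -13.700°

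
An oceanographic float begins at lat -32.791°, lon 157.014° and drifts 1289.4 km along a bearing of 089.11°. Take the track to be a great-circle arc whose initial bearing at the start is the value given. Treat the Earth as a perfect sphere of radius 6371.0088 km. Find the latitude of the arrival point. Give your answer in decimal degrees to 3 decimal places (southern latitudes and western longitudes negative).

latitude -31.864°

Angular distance δ = d/R = 1289.4 / 6371.0088 = 0.202386 rad.
With φ₁ = -32.791° = -0.572311 rad and θ = 89.11° = 1.555263 rad:
Destination latitude: φ₂ = arcsin( sin φ₁ cos δ + cos φ₁ sin δ cos θ ) = arcsin(-0.527898) = -31.864°.
Then Δλ = atan2(0.168956, 0.693693) = 0.238909 rad, from sin θ sin δ cos φ₁ over cos δ − sin φ₁ sin φ₂.
λ₂ = 157.014° + 13.688° = 170.702°.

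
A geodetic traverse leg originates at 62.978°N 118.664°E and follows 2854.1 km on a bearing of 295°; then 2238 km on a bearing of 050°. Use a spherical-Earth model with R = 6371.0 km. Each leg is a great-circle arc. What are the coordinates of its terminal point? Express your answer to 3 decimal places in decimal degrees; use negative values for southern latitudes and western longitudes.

Apply the spherical direct solution leg by leg, carrying full precision between legs.
Leg 1: from (62.978°, 118.664°), δ = 2854.1/6371 = 0.447983 rad, θ = 295° → φ = 62.387°, λ = 60.782°.
Leg 2: from (62.387°, 60.782°), δ = 2238/6371 = 0.351279 rad, θ = 50° → φ = 69.148°, λ = 108.559°.

latitude 69.148°, longitude 108.559°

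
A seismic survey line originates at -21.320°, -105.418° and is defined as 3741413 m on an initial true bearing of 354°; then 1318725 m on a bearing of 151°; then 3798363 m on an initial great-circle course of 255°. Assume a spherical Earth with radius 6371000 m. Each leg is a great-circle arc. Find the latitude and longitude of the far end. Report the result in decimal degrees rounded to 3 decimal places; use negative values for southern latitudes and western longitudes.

Apply the spherical direct solution leg by leg, carrying full precision between legs.
Leg 1: from (-21.320°, -105.418°), δ = 3741413/6371000 = 0.587257 rad, θ = 354° → φ = 12.162°, λ = -108.815°.
Leg 2: from (12.162°, -108.815°), δ = 1318725/6371000 = 0.206989 rad, θ = 151° → φ = 1.745°, λ = -103.094°.
Leg 3: from (1.745°, -103.094°), δ = 3798363/6371000 = 0.596196 rad, θ = 255° → φ = -6.895°, λ = -136.208°.

latitude -6.895°, longitude -136.208°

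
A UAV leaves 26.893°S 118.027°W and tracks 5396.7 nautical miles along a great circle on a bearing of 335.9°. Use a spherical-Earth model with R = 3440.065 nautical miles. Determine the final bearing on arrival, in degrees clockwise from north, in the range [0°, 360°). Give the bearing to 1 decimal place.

The arc subtends δ = 5396.7/3440.065 = 1.568778 rad at the centre.
Converting: φ₁ = -0.469371 rad, θ = 5.862561 rad.
Applying the spherical law of cosines for sides, sin φ₂ = sin φ₁ cos δ + cos φ₁ sin δ cos θ = 0.813199, so φ₂ = 54.410°.
For the longitude increment, Δλ = atan2( sin θ sin δ cos φ₁, cos δ − sin φ₁ sin φ₂ ) = atan2(-0.364170, 0.369849) = -44.557°.
λ₂ = λ₁ + Δλ = -162.584°.
The forward bearing on arrival equals the back-azimuth from the destination plus 180°.
Back-azimuth from P₂ (54.4°, -162.6°) to P₁ (-26.9°, -118.0°), with Δλ' = λ₁ − λ₂ = 44.6°: atan2( sin Δλ' cos φ₁ , cos φ₂ sin φ₁ − sin φ₂ cos φ₁ cos Δλ' ) = 141.3°.
Final bearing = (141.3° + 180°) mod 360° = 321.3°.

final bearing 321.3°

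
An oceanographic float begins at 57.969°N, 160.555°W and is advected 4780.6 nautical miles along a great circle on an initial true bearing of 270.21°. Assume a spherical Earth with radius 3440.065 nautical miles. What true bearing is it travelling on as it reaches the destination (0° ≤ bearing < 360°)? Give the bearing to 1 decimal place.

final bearing 212.5°

δ = 4780.6/3440.065 = 1.389683 rad (79.6230°).
Start latitude φ₁ = 1.011750 rad; initial bearing θ = 4.716054 rad.
Applying the spherical law of cosines for sides, sin φ₂ = sin φ₁ cos δ + cos φ₁ sin δ cos θ = 0.154615, so φ₂ = 8.894°.
For the longitude increment, Δλ = atan2( sin θ sin δ cos φ₁, cos δ − sin φ₁ sin φ₂ ) = atan2(-0.521700, 0.049048) = -84.629°.
λ₂ = -160.555° + -84.629° = -245.184°, normalized to (−180°, 180°] → 114.816°.
The forward bearing on arrival equals the back-azimuth from the destination plus 180°.
Back-azimuth from P₂ (8.9°, 114.8°) to P₁ (58.0°, -160.6°), with Δλ' = λ₁ − λ₂ = -275.4°: atan2( sin Δλ' cos φ₁ , cos φ₂ sin φ₁ − sin φ₂ cos φ₁ cos Δλ' ) = 32.5°.
Final bearing = (32.5° + 180°) mod 360° = 212.5°.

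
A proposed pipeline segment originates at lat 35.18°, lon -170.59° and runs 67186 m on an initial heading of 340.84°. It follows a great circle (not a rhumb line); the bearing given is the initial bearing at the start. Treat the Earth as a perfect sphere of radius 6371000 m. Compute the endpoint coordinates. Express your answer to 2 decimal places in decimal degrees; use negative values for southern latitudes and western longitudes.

latitude 35.75°, longitude -170.83°

Angular distance δ = d/R = 67186 / 6371000 = 0.010546 rad.
With φ₁ = 35.18° = 0.614007 rad and θ = 340.84° = 5.948780 rad:
Destination latitude: φ₂ = arcsin( sin φ₁ cos δ + cos φ₁ sin δ cos θ ) = arcsin(0.584257) = 35.75°.
Then Δλ = atan2(-0.002829, 0.663327) = -0.004265 rad, from sin θ sin δ cos φ₁ over cos δ − sin φ₁ sin φ₂.
λ₂ = λ₁ + Δλ = -170.83°.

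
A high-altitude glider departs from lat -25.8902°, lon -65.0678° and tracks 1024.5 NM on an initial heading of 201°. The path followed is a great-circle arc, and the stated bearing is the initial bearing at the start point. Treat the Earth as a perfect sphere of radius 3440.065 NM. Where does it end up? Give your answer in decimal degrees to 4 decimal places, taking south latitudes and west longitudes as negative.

δ = 1024.5/3440.065 = 0.297814 rad (17.0635°).
Converting: φ₁ = -0.451869 rad, θ = 3.508112 rad.
Destination latitude: φ₂ = arcsin( sin φ₁ cos δ + cos φ₁ sin δ cos θ ) = arcsin(-0.663874) = -41.5960°.
Δλ = atan2( sin θ sin δ cos φ₁ , cos δ − sin φ₁ sin φ₂ ) = atan2(-0.094602, 0.666101) = -0.141080 rad = -8.0833°.
λ₂ = -65.0678° + -8.0833° = -73.1511°.

latitude -41.5960°, longitude -73.1511°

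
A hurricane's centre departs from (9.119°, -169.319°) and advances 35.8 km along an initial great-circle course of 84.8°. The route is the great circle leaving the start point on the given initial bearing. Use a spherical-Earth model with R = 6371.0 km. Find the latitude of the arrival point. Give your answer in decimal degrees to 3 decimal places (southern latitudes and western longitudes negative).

latitude 9.148°

Angular distance δ = d/R = 35.8 / 6371 = 0.005619 rad.
Start latitude φ₁ = 0.159157 rad; initial bearing θ = 1.480039 rad.
Destination latitude: φ₂ = arcsin( sin φ₁ cos δ + cos φ₁ sin δ cos θ ) = arcsin(0.158986) = 9.148°.
For the longitude increment, Δλ = atan2( sin θ sin δ cos φ₁, cos δ − sin φ₁ sin φ₂ ) = atan2(0.005525, 0.974787) = 0.325°.
λ₂ = -169.319° + 0.325° = -168.994°.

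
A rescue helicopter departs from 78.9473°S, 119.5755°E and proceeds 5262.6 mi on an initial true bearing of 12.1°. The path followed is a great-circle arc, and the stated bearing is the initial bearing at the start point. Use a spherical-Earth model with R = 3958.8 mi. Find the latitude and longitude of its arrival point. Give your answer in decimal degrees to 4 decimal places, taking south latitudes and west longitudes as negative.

The arc subtends δ = 5262.6/3958.8 = 1.329342 rad at the centre.
With φ₁ = -78.9473° = -1.377890 rad and θ = 12.1° = 0.211185 rad:
Destination latitude: φ₂ = arcsin( sin φ₁ cos δ + cos φ₁ sin δ cos θ ) = arcsin(-0.052665) = -3.0189°.
Δλ = atan2( sin θ sin δ cos φ₁ , cos δ − sin φ₁ sin φ₂ ) = atan2(0.039021, 0.187427) = 0.205259 rad = 11.7605°.
Hence λ₂ = 119.5755° + 11.7605° = 131.3360°.

latitude -3.0189°, longitude 131.3360°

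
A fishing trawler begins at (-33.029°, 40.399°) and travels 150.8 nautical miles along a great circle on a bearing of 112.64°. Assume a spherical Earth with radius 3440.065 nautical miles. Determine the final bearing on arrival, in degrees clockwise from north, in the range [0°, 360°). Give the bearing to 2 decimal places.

final bearing 111.10°

Angular distance δ = d/R = 150.8 / 3440.065 = 0.043836 rad.
Start latitude φ₁ = -0.576465 rad; initial bearing θ = 1.965939 rad.
Applying the spherical law of cosines for sides, sin φ₂ = sin φ₁ cos δ + cos φ₁ sin δ cos θ = -0.558683, so φ₂ = -33.965°.
For the longitude increment, Δλ = atan2( sin θ sin δ cos φ₁, cos δ − sin φ₁ sin φ₂ ) = atan2(0.033909, 0.694522) = 2.795°.
λ₂ = 40.399° + 2.795° = 43.194°.
The forward bearing on arrival equals the back-azimuth from the destination plus 180°.
Back-azimuth from P₂ (-33.96°, 43.19°) to P₁ (-33.03°, 40.40°), with Δλ' = λ₁ − λ₂ = -2.80°: atan2( sin Δλ' cos φ₁ , cos φ₂ sin φ₁ − sin φ₂ cos φ₁ cos Δλ' ) = 291.10°.
Final bearing = (291.10° + 180°) mod 360° = 111.10°.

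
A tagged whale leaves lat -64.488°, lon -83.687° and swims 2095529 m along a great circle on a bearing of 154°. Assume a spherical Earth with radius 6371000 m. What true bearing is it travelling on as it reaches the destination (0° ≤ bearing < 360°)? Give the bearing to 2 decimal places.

Angular distance δ = d/R = 2095529 / 6371000 = 0.328917 rad.
Start latitude φ₁ = -1.125528 rad; initial bearing θ = 2.687807 rad.
Destination latitude: φ₂ = arcsin( sin φ₁ cos δ + cos φ₁ sin δ cos θ ) = arcsin(-0.979159) = -78.282°.
For the longitude increment, Δλ = atan2( sin θ sin δ cos φ₁, cos δ − sin φ₁ sin φ₂ ) = atan2(0.060988, 0.062707) = 44.204°.
λ₂ = λ₁ + Δλ = -39.483°.
The forward bearing on arrival equals the back-azimuth from the destination plus 180°.
Back-azimuth from P₂ (-78.28°, -39.48°) to P₁ (-64.49°, -83.69°), with Δλ' = λ₁ − λ₂ = -44.20°: atan2( sin Δλ' cos φ₁ , cos φ₂ sin φ₁ − sin φ₂ cos φ₁ cos Δλ' ) = 291.62°.
Final bearing = (291.62° + 180°) mod 360° = 111.62°.

final bearing 111.62°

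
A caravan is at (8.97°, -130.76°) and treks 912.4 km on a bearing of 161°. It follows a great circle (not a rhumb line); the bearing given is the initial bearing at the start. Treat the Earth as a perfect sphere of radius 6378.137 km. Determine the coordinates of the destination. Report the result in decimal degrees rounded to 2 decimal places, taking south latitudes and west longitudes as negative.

latitude 1.21°, longitude -128.10°

Central angle δ = d/R = 0.143051 rad.
With φ₁ = 8.97° = 0.156556 rad and θ = 161° = 2.809980 rad:
Destination latitude: φ₂ = arcsin( sin φ₁ cos δ + cos φ₁ sin δ cos θ ) = arcsin(0.021177) = 1.21°.
Δλ = atan2( sin θ sin δ cos φ₁ , cos δ − sin φ₁ sin φ₂ ) = atan2(0.045847, 0.986484) = 0.046441 rad = 2.66°.
Hence λ₂ = -130.76° + 2.66° = -128.10°.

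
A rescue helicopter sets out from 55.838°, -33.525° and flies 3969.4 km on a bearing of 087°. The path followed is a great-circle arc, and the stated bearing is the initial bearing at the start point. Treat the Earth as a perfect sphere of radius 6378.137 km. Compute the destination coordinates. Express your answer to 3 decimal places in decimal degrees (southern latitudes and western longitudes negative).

latitude 43.587°, longitude 19.959°

δ = 3969.4/6378.137 = 0.622345 rad (35.6577°).
Start latitude φ₁ = 0.974557 rad; initial bearing θ = 1.518436 rad.
Applying the spherical law of cosines for sides, sin φ₂ = sin φ₁ cos δ + cos φ₁ sin δ cos θ = 0.689449, so φ₂ = 43.587°.
For the longitude increment, Δλ = atan2( sin θ sin δ cos φ₁, cos δ − sin φ₁ sin φ₂ ) = atan2(0.326893, 0.242027) = 53.484°.
Hence λ₂ = -33.525° + 53.484° = 19.959°.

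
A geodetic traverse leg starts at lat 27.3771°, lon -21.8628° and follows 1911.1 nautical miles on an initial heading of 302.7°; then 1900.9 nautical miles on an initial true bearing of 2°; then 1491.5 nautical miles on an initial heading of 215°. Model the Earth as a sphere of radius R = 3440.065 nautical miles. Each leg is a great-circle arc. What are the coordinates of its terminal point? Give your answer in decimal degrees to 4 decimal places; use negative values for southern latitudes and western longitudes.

latitude 48.8817°, longitude -75.4628°

Apply the spherical direct solution leg by leg, carrying full precision between legs.
Leg 1: from (27.3771°, -21.8628°), δ = 1911.1/3440.065 = 0.555542 rad, θ = 302.7° → φ = 40.0686°, λ = -57.3094°.
Leg 2: from (40.0686°, -57.3094°), δ = 1900.9/3440.065 = 0.552577 rad, θ = 2° → φ = 71.6842°, λ = -53.9676°.
Leg 3: from (71.6842°, -53.9676°), δ = 1491.5/3440.065 = 0.433567 rad, θ = 215° → φ = 48.8817°, λ = -75.4628°.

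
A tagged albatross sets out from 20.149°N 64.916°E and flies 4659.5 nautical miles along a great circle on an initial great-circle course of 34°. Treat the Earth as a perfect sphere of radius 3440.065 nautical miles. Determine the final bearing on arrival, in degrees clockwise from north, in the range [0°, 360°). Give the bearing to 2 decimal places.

Angular distance δ = d/R = 4659.5 / 3440.065 = 1.354480 rad.
With φ₁ = 20.149° = 0.351666 rad and θ = 34° = 0.593412 rad:
Applying the spherical law of cosines for sides, sin φ₂ = sin φ₁ cos δ + cos φ₁ sin δ cos θ = 0.834095, so φ₂ = 56.522°.
Δλ = atan2( sin θ sin δ cos φ₁ , cos δ − sin φ₁ sin φ₂ ) = atan2(0.512736, -0.072682) = 1.711611 rad = 98.068°.
Hence λ₂ = 64.916° + 98.068° = 162.984°.
The forward bearing on arrival equals the back-azimuth from the destination plus 180°.
Back-azimuth from P₂ (56.52°, 162.98°) to P₁ (20.15°, 64.92°), with Δλ' = λ₁ − λ₂ = -98.07°: atan2( sin Δλ' cos φ₁ , cos φ₂ sin φ₁ − sin φ₂ cos φ₁ cos Δλ' ) = 287.88°.
Final bearing = (287.88° + 180°) mod 360° = 107.88°.

final bearing 107.88°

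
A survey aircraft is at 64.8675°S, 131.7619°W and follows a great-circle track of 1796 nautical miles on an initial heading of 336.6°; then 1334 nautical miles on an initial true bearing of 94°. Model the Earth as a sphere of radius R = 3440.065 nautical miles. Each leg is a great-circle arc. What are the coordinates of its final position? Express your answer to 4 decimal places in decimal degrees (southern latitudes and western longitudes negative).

latitude -34.5970°, longitude -118.6914°

Apply the spherical direct solution leg by leg, carrying full precision between legs.
Leg 1: from (-64.8675°, -131.7619°), δ = 1796/3440.065 = 0.522083 rad, θ = 336.6° → φ = -36.1813°, λ = -145.9657°.
Leg 2: from (-36.1813°, -145.9657°), δ = 1334/3440.065 = 0.387783 rad, θ = 94° → φ = -34.5970°, λ = -118.6914°.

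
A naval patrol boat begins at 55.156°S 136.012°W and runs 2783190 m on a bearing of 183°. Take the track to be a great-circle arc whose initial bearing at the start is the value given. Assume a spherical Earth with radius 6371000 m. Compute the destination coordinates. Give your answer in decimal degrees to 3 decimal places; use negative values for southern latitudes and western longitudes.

δ = 2783190/6371000 = 0.436853 rad (25.0298°).
Converting: φ₁ = -0.962654 rad, θ = 3.193953 rad.
Applying the spherical law of cosines for sides, sin φ₂ = sin φ₁ cos δ + cos φ₁ sin δ cos θ = -0.985034, so φ₂ = -80.075°.
Then Δλ = atan2(-0.012651, 0.097659) = -0.128826 rad, from sin θ sin δ cos φ₁ over cos δ − sin φ₁ sin φ₂.
λ₂ = λ₁ + Δλ = -143.393°.

latitude -80.075°, longitude -143.393°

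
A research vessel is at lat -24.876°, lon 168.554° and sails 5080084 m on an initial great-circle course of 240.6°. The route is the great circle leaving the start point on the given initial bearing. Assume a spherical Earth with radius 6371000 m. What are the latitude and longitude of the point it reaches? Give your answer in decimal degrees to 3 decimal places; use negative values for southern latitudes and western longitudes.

The arc subtends δ = 5080084/6371000 = 0.797376 rad at the centre.
With φ₁ = -24.876° = -0.434168 rad and θ = 240.6° = 4.199262 rad:
Applying the spherical law of cosines for sides, sin φ₂ = sin φ₁ cos δ + cos φ₁ sin δ cos θ = -0.612529, so φ₂ = -37.773°.
Then Δλ = atan2(-0.565539, 0.440922) = -0.908588 rad, from sin θ sin δ cos φ₁ over cos δ − sin φ₁ sin φ₂.
λ₂ = λ₁ + Δλ = 116.496°.

latitude -37.773°, longitude 116.496°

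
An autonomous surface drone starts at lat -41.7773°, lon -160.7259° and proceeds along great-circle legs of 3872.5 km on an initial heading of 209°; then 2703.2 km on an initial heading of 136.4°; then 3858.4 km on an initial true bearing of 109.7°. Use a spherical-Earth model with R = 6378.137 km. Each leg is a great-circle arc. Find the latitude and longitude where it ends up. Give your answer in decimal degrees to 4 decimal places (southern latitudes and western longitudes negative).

Apply the spherical direct solution leg by leg, carrying full precision between legs.
Leg 1: from (-41.7773°, -160.7259°), δ = 3872.5/6378.137 = 0.607152 rad, θ = 209° → φ = -66.8221°, λ = 154.6250°.
Leg 2: from (-66.8221°, 154.6250°), δ = 2703.2/6378.137 = 0.423823 rad, θ = 136.4° → φ = -72.7786°, λ = -132.0569°.
Leg 3: from (-72.7786°, -132.0569°), δ = 3858.4/6378.137 = 0.604942 rad, θ = 109.7° → φ = -57.3964°, λ = -48.4939°.

latitude -57.3964°, longitude -48.4939°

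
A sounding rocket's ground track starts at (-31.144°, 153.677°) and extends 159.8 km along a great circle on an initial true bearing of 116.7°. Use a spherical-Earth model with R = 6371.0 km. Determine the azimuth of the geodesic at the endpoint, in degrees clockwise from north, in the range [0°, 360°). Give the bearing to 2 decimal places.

final bearing 115.91°

δ = 159.8/6371 = 0.025082 rad (1.4371°).
Start latitude φ₁ = -0.543565 rad; initial bearing θ = 2.036799 rad.
sin φ₂ = sin φ₁ cos δ + cos φ₁ sin δ cos θ = (-0.517191)(0.999685) + (0.855870)(0.025080)(-0.449319) = -0.526673
φ₂ = asin(-0.526673) = -0.554682 rad = -31.781°.
Then Δλ = atan2(0.019176, 0.727295) = 0.026360 rad, from sin θ sin δ cos φ₁ over cos δ − sin φ₁ sin φ₂.
λ₂ = λ₁ + Δλ = 155.187°.
The forward bearing on arrival equals the back-azimuth from the destination plus 180°.
Back-azimuth from P₂ (-31.78°, 155.19°) to P₁ (-31.14°, 153.68°), with Δλ' = λ₁ − λ₂ = -1.51°: atan2( sin Δλ' cos φ₁ , cos φ₂ sin φ₁ − sin φ₂ cos φ₁ cos Δλ' ) = 295.91°.
Final bearing = (295.91° + 180°) mod 360° = 115.91°.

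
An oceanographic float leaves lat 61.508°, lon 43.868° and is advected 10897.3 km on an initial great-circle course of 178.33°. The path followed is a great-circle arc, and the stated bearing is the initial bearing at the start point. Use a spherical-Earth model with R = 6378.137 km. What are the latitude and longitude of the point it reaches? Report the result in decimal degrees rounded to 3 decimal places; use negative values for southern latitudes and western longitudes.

latitude -36.370°, longitude 45.923°

δ = 10897.3/6378.137 = 1.708540 rad (97.8921°).
Start latitude φ₁ = 1.073517 rad; initial bearing θ = 3.112446 rad.
sin φ₂ = sin φ₁ cos δ + cos φ₁ sin δ cos θ = (0.878884)(-0.137308) + (0.477036)(0.990528)(-0.999575) = -0.592995
φ₂ = asin(-0.592995) = -0.634773 rad = -36.370°.
For the longitude increment, Δλ = atan2( sin θ sin δ cos φ₁, cos δ − sin φ₁ sin φ₂ ) = atan2(0.013771, 0.383865) = 2.055°.
λ₂ = 43.868° + 2.055° = 45.923°.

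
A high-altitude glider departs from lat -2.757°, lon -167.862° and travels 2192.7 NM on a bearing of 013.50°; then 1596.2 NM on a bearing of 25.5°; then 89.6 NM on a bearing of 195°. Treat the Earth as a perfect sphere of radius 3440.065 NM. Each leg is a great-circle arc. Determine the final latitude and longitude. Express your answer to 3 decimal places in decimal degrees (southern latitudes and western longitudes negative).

Apply the spherical direct solution leg by leg, carrying full precision between legs.
Leg 1: from (-2.757°, -167.862°), δ = 2192.7/3440.065 = 0.637401 rad, θ = 13.5° → φ = 32.639°, λ = -158.366°.
Leg 2: from (32.639°, -158.366°), δ = 1596.2/3440.065 = 0.464003 rad, θ = 25.5° → φ = 55.332°, λ = -138.567°.
Leg 3: from (55.332°, -138.567°), δ = 89.6/3440.065 = 0.026046 rad, θ = 195° → φ = 53.889°, λ = -139.223°.

latitude 53.889°, longitude -139.223°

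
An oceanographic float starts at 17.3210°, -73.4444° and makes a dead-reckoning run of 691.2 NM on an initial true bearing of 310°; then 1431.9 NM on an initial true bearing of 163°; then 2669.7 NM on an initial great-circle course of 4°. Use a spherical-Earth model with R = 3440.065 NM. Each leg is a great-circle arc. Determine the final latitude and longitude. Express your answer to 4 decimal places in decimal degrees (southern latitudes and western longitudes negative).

latitude 45.8662°, longitude -72.2990°

Apply the spherical direct solution leg by leg, carrying full precision between legs.
Leg 1: from (17.3210°, -73.4444°), δ = 691.2/3440.065 = 0.200926 rad, θ = 310° → φ = 24.4692°, λ = -83.1143°.
Leg 2: from (24.4692°, -83.1143°), δ = 1431.9/3440.065 = 0.416242 rad, θ = 163° → φ = 1.5418°, λ = -76.3228°.
Leg 3: from (1.5418°, -76.3228°), δ = 2669.7/3440.065 = 0.776061 rad, θ = 4° → φ = 45.8662°, λ = -72.2990°.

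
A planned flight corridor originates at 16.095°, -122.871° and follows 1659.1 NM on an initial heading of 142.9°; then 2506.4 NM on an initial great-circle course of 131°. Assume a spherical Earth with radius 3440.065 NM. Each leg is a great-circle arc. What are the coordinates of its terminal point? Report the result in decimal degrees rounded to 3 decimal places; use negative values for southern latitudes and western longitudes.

latitude -31.072°, longitude -70.601°

Apply the spherical direct solution leg by leg, carrying full precision between legs.
Leg 1: from (16.095°, -122.871°), δ = 1659.1/3440.065 = 0.482287 rad, θ = 142.9° → φ = -6.305°, λ = -106.523°.
Leg 2: from (-6.305°, -106.523°), δ = 2506.4/3440.065 = 0.728591 rad, θ = 131° → φ = -31.072°, λ = -70.601°.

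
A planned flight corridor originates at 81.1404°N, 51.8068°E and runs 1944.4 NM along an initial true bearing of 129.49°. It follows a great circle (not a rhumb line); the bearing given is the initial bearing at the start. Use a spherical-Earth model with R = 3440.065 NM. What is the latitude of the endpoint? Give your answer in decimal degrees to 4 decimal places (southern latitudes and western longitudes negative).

latitude 51.4381°

δ = 1944.4/3440.065 = 0.565222 rad (32.3848°).
Start latitude φ₁ = 1.416167 rad; initial bearing θ = 2.260027 rad.
sin φ₂ = sin φ₁ cos δ + cos φ₁ sin δ cos θ = (0.988069)(0.844470) + (0.154014)(0.535603)(-0.635944) = 0.781935
φ₂ = asin(0.781935) = 0.897764 rad = 51.4381°.
For the longitude increment, Δλ = atan2( sin θ sin δ cos φ₁, cos δ − sin φ₁ sin φ₂ ) = atan2(0.063661, 0.071864) = 41.5360°.
Hence λ₂ = 51.8068° + 41.5360° = 93.3428°.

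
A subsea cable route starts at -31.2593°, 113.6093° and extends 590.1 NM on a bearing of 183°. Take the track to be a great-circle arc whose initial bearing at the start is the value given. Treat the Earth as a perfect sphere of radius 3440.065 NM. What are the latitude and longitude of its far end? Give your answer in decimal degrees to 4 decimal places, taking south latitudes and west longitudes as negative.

latitude -41.0725°, longitude 112.9303°

Angular distance δ = d/R = 590.1 / 3440.065 = 0.171537 rad.
Converting: φ₁ = -0.545578 rad, θ = 3.193953 rad.
Destination latitude: φ₂ = arcsin( sin φ₁ cos δ + cos φ₁ sin δ cos θ ) = arcsin(-0.657013) = -41.0725°.
For the longitude increment, Δλ = atan2( sin θ sin δ cos φ₁, cos δ − sin φ₁ sin φ₂ ) = atan2(-0.007637, 0.644391) = -0.6790°.
Hence λ₂ = 113.6093° + -0.6790° = 112.9303°.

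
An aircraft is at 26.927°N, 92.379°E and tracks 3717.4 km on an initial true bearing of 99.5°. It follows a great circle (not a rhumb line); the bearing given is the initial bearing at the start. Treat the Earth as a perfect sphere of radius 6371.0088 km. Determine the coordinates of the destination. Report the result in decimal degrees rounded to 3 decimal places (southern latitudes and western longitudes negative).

Angular distance δ = d/R = 3717.4 / 6371.0088 = 0.583487 rad.
Converting: φ₁ = 0.469965 rad, θ = 1.736603 rad.
Applying the spherical law of cosines for sides, sin φ₂ = sin φ₁ cos δ + cos φ₁ sin δ cos θ = 0.296856, so φ₂ = 17.269°.
Then Δλ = atan2(0.484470, 0.700114) = 0.605328 rad, from sin θ sin δ cos φ₁ over cos δ − sin φ₁ sin φ₂.
λ₂ = 92.379° + 34.683° = 127.062°.

latitude 17.269°, longitude 127.062°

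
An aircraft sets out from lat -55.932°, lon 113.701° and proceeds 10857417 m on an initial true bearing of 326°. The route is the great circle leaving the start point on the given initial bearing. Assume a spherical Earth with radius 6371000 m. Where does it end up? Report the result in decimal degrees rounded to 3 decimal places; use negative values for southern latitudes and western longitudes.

latitude 34.782°, longitude 71.263°

Central angle δ = d/R = 1.704194 rad.
Start latitude φ₁ = -0.976198 rad; initial bearing θ = 5.689773 rad.
Destination latitude: φ₂ = arcsin( sin φ₁ cos δ + cos φ₁ sin δ cos θ ) = arcsin(0.570457) = 34.782°.
Δλ = atan2( sin θ sin δ cos φ₁ , cos δ − sin φ₁ sin φ₂ ) = atan2(-0.310464, 0.339549) = -0.740682 rad = -42.438°.
λ₂ = 113.701° + -42.438° = 71.263°.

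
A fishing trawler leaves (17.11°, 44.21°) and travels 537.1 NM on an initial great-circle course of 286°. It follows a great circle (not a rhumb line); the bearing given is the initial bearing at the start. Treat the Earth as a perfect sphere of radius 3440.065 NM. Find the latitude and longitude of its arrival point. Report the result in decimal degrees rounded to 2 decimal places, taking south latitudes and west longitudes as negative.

latitude 19.37°, longitude 35.09°

δ = 537.1/3440.065 = 0.156131 rad (8.9456°).
Start latitude φ₁ = 0.298626 rad; initial bearing θ = 4.991642 rad.
sin φ₂ = sin φ₁ cos δ + cos φ₁ sin δ cos θ = (0.294207)(0.987836) + (0.955742)(0.155497)(0.275637) = 0.331592
φ₂ = asin(0.331592) = 0.337991 rad = 19.37°.
For the longitude increment, Δλ = atan2( sin θ sin δ cos φ₁, cos δ − sin φ₁ sin φ₂ ) = atan2(-0.142858, 0.890279) = -9.12°.
Hence λ₂ = 44.21° + -9.12° = 35.09°.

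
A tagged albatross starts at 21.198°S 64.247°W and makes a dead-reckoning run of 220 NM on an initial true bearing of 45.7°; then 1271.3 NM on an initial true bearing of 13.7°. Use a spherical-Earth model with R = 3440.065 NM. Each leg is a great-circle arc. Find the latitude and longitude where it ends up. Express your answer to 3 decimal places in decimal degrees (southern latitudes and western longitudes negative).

Apply the spherical direct solution leg by leg, carrying full precision between legs.
Leg 1: from (-21.198°, -64.247°), δ = 220/3440.065 = 0.063952 rad, θ = 45.7° → φ = -18.617°, λ = -61.481°.
Leg 2: from (-18.617°, -61.481°), δ = 1271.3/3440.065 = 0.369557 rad, θ = 13.7° → φ = 1.999°, λ = -56.570°.

latitude 1.999°, longitude -56.570°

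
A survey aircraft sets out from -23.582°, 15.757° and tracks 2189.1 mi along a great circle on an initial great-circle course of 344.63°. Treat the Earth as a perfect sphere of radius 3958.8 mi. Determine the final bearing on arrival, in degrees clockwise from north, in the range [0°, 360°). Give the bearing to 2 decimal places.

final bearing 345.83°

The arc subtends δ = 2189.1/3958.8 = 0.552971 rad at the centre.
With φ₁ = -23.582° = -0.411584 rad and θ = 344.63° = 6.014928 rad:
Applying the spherical law of cosines for sides, sin φ₂ = sin φ₁ cos δ + cos φ₁ sin δ cos θ = 0.123700, so φ₂ = 7.106°.
For the longitude increment, Δλ = atan2( sin θ sin δ cos φ₁, cos δ − sin φ₁ sin φ₂ ) = atan2(-0.127584, 0.900456) = -8.064°.
λ₂ = λ₁ + Δλ = 7.693°.
The forward bearing on arrival equals the back-azimuth from the destination plus 180°.
Back-azimuth from P₂ (7.11°, 7.69°) to P₁ (-23.58°, 15.76°), with Δλ' = λ₁ − λ₂ = 8.06°: atan2( sin Δλ' cos φ₁ , cos φ₂ sin φ₁ − sin φ₂ cos φ₁ cos Δλ' ) = 165.83°.
Final bearing = (165.83° + 180°) mod 360° = 345.83°.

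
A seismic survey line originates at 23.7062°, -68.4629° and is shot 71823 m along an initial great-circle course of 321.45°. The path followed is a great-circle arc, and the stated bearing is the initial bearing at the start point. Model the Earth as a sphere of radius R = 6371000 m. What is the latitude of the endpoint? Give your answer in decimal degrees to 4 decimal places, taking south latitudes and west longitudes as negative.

latitude 24.2107°

Central angle δ = d/R = 0.011273 rad.
With φ₁ = 23.7062° = 0.413751 rad and θ = 321.45° = 5.610361 rad:
Destination latitude: φ₂ = arcsin( sin φ₁ cos δ + cos φ₁ sin δ cos θ ) = arcsin(0.410094) = 24.2107°.
For the longitude increment, Δλ = atan2( sin θ sin δ cos φ₁, cos δ − sin φ₁ sin φ₂ ) = atan2(-0.006433, 0.835060) = -0.4414°.
Hence λ₂ = -68.4629° + -0.4414° = -68.9043°.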